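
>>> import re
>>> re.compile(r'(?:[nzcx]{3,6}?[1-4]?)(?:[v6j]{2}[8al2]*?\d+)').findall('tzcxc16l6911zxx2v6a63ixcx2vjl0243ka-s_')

['zxx2v6a63', 'xcx2vjl0243']

Pattern: 3 to 6 of one of [nzcx] (lazy), then optionally a character in [1-4] (non-capturing group); then exactly 2 of one of [v6j], then zero or more of one of [8al2] (lazy), then one or more of a digit (non-capturing group).
`findall` yields the raw match text (2 of them) because the pattern has no groups.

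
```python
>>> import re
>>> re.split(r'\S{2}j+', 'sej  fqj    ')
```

['', '  ', '    ']

This matches exactly 2 of a non-whitespace character; then one or more of a literal 'j'.
Matches to split on: at [0:3] → 'sej'; at [5:8] → 'fqj'.
The string is cut at each match, leaving 3 pieces.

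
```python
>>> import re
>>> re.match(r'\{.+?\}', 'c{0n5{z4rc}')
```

None

`re.match` won't scan ahead — the pattern has to work from the very first character.
Here the string doesn't start with a match, so the call returns None.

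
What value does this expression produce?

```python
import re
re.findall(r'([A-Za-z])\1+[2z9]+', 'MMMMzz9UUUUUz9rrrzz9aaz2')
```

['M', 'U', 'r', 'a']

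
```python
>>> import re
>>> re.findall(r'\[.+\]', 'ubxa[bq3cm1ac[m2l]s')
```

Scanning left to right: at [4:18] → '[bq3cm1ac[m2l]'.
With no groups in the pattern, `findall` gives back each whole match — 1 here.

['[bq3cm1ac[m2l]']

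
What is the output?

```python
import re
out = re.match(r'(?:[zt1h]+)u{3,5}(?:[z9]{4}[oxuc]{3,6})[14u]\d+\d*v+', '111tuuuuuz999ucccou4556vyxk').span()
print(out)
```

The pattern matches one or more of one of [zt1h] (non-capturing group); then 3 to 5 of a literal 'u'; then exactly 4 of one of [z9], then 3 to 6 of one of [oxuc] (non-capturing group); then one of [14u], then one or more of a digit, then zero or more of a digit; then one or more of a literal 'v'.
`re.match` won't scan ahead — the pattern has to work from the very first character.
The match spans [0:24] → '111tuuuuuz999ucccou4556v'.

(0, 24)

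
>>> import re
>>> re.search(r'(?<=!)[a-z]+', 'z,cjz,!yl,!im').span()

(7, 9)

The lookaround is zero-width — it requires the adjacent text to match without consuming it, so the asserted text isn't part of the match.
The match spans [7:9] → 'yl'.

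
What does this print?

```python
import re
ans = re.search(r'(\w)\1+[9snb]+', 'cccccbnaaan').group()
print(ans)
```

After group 1 captures some text, `\1` only succeeds where that same text appears again.
The match spans [0:7] → 'cccccbn'.

cccccbn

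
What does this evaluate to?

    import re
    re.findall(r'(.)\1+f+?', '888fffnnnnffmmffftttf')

`\1` is not a pattern — it's the concrete string captured by group 1, re-applied verbatim.
With a single group, `findall` returns only what that group captured — 4 items.

['8', 'n', 'm', 't']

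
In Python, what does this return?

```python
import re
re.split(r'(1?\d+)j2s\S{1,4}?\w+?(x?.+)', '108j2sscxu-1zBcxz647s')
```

['', '108', 'xu-1zBcxz647s', '']

Pattern: optionally the literal '1', then one or more of a digit (captured); then the literal 'j2s', then 1 to 4 of a non-whitespace character (lazy), then one or more of a word character (lazy); then optionally the literal 'x', then one or more of any character (captured).
A non-greedy quantifier consumes as few characters as it can — just enough that the remainder of the pattern still matches from where it stops; whatever follows it matches normally.
Matches to split on: at [0:21] → '108j2sscxu-1zBcxz647s'.
Because the pattern has a capturing group, `split` also inserts each captured text between the pieces.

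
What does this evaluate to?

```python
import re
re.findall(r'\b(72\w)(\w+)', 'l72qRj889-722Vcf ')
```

With 2 capturing groups, `findall` returns a 2-tuple per match.

[('722', 'Vcf')]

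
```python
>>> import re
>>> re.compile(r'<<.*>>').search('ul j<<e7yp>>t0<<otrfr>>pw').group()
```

'<<e7yp>>t0<<otrfr>>'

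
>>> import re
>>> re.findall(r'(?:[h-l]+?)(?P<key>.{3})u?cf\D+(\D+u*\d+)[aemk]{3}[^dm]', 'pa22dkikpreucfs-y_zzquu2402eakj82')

The pattern matches one or more of a character in [h-l] (lazy) (non-capturing group); then exactly 3 of any character (captured as 'key'); then optionally a literal 'u', then the literal 'cf', then one or more of a non-digit; then one or more of a non-digit, then zero or more of the literal 'u', then one or more of a digit (captured); then exactly 3 of one of [aemk], then any character except [dm].
Scanning left to right: at [5:31] match 'kikpreucfs-y_zzquu2402eakj', groups = ('pre', 'u2402').
Multiple groups make `findall` return tuples — one 2-tuple for the one match.

[('pre', 'u2402')]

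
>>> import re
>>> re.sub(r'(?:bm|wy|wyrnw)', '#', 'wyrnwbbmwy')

'#rnwb##'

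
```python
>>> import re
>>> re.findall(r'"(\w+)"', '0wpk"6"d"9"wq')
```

['6', '9']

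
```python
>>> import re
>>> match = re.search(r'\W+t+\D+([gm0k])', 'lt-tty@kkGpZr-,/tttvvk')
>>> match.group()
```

'-tty@kkGpZr-,/tttvvk'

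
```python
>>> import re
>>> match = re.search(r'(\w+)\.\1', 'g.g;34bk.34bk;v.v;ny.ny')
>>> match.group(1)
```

'g'

The match spans [0:3] → 'g.g'.
Captured: group 1 = 'g'.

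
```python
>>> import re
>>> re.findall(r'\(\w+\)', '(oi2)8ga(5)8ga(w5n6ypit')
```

['(oi2)', '(5)']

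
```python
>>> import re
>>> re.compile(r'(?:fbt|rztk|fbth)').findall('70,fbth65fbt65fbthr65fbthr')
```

['fbt', 'fbt', 'fbt', 'fbt']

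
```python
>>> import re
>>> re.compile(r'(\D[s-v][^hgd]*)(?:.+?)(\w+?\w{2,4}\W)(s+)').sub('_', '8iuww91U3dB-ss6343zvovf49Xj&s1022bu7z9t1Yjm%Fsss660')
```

'8_1022bu7z9t1Yjm%Fsss660'

Pattern: a non-digit, then a character in [s-v], then zero or more of any character except [hgd] (captured); then one or more of any character (lazy) (non-capturing group); then one or more of a word character (lazy), then 2 to 4 of a word character, then a non-word character (captured); then one or more of a literal 's' (captured).
Matches: at [1:29] → 'iuww91U3dB-ss6343zvovf49Xj&s'.
Each match is replaced by '_'.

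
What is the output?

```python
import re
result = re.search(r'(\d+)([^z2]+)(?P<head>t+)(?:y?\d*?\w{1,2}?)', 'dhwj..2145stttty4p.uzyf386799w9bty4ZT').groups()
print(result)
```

('2145', 'sttt', 't')

The pattern matches one or more of a digit (captured); then one or more of any character except [z2] (captured); then one or more of a literal 't' (captured as 'head'); then optionally the literal 'y', then zero or more of a digit (lazy), then 1 to 2 of a word character (lazy) (non-capturing group).
A `+?`/`*?`/`{m,n}?` starts at its minimum and grows only as far as needed for what follows to match.
`re.search` tries every starting position until one works.
The match spans [6:17] → '2145stttty4'.
Captured: group 1 = '2145', group 2 = 'sttt', group 3 = 't'.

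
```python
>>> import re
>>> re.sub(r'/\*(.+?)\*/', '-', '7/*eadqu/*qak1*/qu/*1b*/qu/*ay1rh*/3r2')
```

A `+?`/`*?`/`{m,n}?` starts at its minimum and grows only as far as needed for what follows to match.
Matches: at [1:16] → '/*eadqu/*qak1*/'; at [18:24] → '/*1b*/'; at [26:35] → '/*ay1rh*/'.
Each match is replaced by '-'.

'7-qu-qu-3r2'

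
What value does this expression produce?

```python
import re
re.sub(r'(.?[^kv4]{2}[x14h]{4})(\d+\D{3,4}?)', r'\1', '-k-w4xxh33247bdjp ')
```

`\1` in the replacement pulls in group 1's text for each match.

'-k-w4xxhp '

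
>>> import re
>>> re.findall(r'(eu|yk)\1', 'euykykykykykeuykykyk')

`\1` has to match the exact text group 1 already captured.
With a single group, `findall` returns only what that group captured — 3 items.

['yk', 'yk', 'yk']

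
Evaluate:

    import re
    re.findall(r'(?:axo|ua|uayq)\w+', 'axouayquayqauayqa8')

['axouayquayqauayqa8']

Matches: at [0:18] → 'axouayquayqauayqa8'.
`findall` yields the raw match text (1 of them) because the pattern has no groups.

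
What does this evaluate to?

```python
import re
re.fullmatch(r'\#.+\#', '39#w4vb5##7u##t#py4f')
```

None

`re.fullmatch` requires the pattern to consume the entire string.
Here the pattern can't cover the whole string, so the call returns None.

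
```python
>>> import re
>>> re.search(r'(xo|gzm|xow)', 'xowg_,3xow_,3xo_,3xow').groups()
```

('xo',)

The match spans [0:2] → 'xo'.
Captured: group 1 = 'xo'.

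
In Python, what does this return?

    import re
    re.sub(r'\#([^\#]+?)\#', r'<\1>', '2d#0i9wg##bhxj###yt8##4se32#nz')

'2d<0i9wg><bhxj>#<yt8><4se32>nz'

Matches: at [2:9] → '#0i9wg#'; at [9:15] → '#bhxj#'; at [16:21] → '#yt8#'; at [21:28] → '#4se32#'.
The replacement refers to a captured group, so each match is rewritten using its own captured text.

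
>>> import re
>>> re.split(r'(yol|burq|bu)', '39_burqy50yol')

Alternation tries branches left to right and keeps the first one that lets the overall match succeed at that position.
With a capturing group present, the delimiter's captured portion is kept in the result list.

['39_', 'burq', 'y50', 'yol', '']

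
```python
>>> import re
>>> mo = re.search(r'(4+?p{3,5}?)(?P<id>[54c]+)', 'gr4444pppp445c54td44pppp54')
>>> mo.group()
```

'4444pppp445c54'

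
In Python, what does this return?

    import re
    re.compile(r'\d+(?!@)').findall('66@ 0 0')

['6', '0', '0']

The negative lookahead/lookbehind blocks any match where the forbidden context is present.
Matches: at [0:1] → '6'; at [4:5] → '0'; at [6:7] → '0'.
With no groups in the pattern, `findall` gives back each whole match — 3 here.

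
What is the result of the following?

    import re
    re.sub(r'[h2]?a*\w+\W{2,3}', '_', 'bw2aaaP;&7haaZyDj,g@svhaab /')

'_7haaZyDj,g@_'

The pattern matches optionally one of [h2]; then zero or more of a literal 'a', then one or more of a word character; then 2 to 3 of a non-word character.
Matches: at [0:9] → 'bw2aaaP;&'; at [20:28] → 'svhaab /'.
Every occurrence is swapped for '_'.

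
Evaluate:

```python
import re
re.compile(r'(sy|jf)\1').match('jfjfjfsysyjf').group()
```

`re.match` only tries the pattern at the start of the string.
The match spans [0:4] → 'jfjf'.

'jfjf'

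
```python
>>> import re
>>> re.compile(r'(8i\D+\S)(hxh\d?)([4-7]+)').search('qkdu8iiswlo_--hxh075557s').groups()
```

The pattern matches the literal '8i', then one or more of a non-digit, then a non-whitespace character (captured); then the literal 'hxh', then optionally a digit (captured); then one or more of a character in [4-7] (captured).
Unlike `match`, `search` isn't anchored — it looks for the pattern anywhere in the string.
The match spans [4:23] → '8iiswlo_--hxh075557'.
Captured: group 1 = '8iiswlo_--', group 2 = 'hxh0', group 3 = '75557'.

('8iiswlo_--', 'hxh0', '75557')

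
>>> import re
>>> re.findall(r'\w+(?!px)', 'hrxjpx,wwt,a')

['hrxjpx', 'wwt', 'a']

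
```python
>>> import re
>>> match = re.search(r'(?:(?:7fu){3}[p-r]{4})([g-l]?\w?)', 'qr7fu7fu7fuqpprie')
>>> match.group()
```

'7fu7fu7fuqpprie'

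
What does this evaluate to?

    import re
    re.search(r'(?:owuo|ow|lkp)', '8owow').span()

(1, 3)

`search` walks the string left to right and returns the first match it finds.
The match spans [1:3] → 'ow'.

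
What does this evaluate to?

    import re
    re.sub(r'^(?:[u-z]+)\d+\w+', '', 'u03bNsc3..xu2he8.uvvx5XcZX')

'..xu2he8.uvvx5XcZX'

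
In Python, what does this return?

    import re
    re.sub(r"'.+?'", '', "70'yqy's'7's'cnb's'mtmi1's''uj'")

A non-greedy quantifier consumes as few characters as it can — just enough that the remainder of the pattern still matches from where it stops; whatever follows it matches normally.
Each match is replaced by ''.

'70ssss'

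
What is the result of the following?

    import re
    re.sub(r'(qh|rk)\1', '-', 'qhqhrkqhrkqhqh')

'-rkqhrk-'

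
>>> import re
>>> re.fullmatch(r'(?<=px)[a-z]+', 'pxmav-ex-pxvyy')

The lookaround is zero-width — it requires the adjacent text to match without consuming it, so the asserted text isn't part of the match.
`fullmatch` succeeds only if the pattern covers the string from start to end.
Here the string isn't matched end-to-end, so the call returns None.

None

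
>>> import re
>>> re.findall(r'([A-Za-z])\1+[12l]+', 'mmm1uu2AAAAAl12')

['m', 'u', 'A']

A backreference is literal: `\1` must see the identical characters the first group matched.
With a single group, `findall` returns only what that group captured — 3 items.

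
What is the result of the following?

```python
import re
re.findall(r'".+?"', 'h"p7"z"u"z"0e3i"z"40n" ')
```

['"p7"', '"u"', '"0e3i"', '"40n"']

With the lazy modifier that quantifier settles for the fewest repetitions that let the rest of the pattern succeed (the atoms after it are unaffected and can still be greedy).
Matches: at [1:5] → '"p7"'; at [6:9] → '"u"'; at [10:16] → '"0e3i"'; at [17:22] → '"40n"'.
With no groups in the pattern, `findall` gives back each whole match — 4 here.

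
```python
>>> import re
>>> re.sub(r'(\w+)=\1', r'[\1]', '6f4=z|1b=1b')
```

After group 1 captures some text, `\1` only succeeds where that same text appears again.
Matches: at [6:11] → '1b=1b'.
`\1` in the replacement pulls in group 1's text for each match.

'6f4=z|[1b]'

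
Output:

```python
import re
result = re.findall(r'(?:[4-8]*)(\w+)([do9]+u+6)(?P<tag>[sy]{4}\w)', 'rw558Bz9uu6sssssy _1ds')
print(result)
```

[('rw558Bz', '9uu6', 'sssss')]

Multiple groups make `findall` return tuples — one 3-tuple for the one match.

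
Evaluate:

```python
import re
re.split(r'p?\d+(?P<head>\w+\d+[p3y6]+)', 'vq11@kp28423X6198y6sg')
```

This matches optionally a literal 'p', then one or more of a digit; then one or more of a word character, then one or more of a digit, then one or more of one of [p3y6] (captured as 'head').
The group in the pattern means `split` returns the separators' captures alongside the pieces.

['vq11@k', 'X6198y6', 'sg']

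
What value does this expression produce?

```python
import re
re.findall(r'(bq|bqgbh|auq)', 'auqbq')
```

Walking the string: at [0:3] match 'auq', group 1 = 'auq'; at [3:5] match 'bq', group 1 = 'bq'.
With a single group, `findall` returns only what that group captured — 2 items.

['auq', 'bq']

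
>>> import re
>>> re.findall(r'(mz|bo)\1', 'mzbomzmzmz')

['mz']

A backreference is literal: `\1` must see the identical characters the first group matched.
Matches: at [4:8] match 'mzmz', group 1 = 'mz'.
`findall` collects group 1 from the one match (1 total).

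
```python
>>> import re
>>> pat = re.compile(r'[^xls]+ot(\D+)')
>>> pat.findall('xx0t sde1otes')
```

Because there's exactly one group, `findall` drops the full match and keeps group 1 from the one hit.

['es']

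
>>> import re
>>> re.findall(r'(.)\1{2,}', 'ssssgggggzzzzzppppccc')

['s', 'g', 'z', 'p', 'c']

After group 1 captures some text, `\1` only succeeds where that same text appears again.
With a single group, `findall` returns only what that group captured — 5 items.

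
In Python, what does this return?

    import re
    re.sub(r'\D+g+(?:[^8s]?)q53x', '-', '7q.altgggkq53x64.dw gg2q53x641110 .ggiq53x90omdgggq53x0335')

This matches one or more of a non-digit; then one or more of a literal 'g'; then optionally any character except [8s] (non-capturing group); then the literal 'q5', then the literal '3', then a literal 'x'.
`sub` substitutes '-' at each match site.

'7-64-641110-90-0335'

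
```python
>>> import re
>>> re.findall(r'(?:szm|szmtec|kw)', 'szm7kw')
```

Matches: at [0:3] → 'szm'; at [4:6] → 'kw'.
With no groups in the pattern, `findall` gives back each whole match — 2 here.

['szm', 'kw']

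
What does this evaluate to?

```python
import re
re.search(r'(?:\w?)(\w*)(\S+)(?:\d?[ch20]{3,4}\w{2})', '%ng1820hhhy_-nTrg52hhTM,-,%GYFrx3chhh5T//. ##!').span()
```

(0, 39)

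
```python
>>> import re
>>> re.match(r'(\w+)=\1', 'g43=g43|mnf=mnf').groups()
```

('g43',)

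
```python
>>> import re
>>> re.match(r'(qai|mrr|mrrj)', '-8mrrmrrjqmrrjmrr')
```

None

`re.match` only tries the pattern at the start of the string.
Here position 0 doesn't satisfy it, so the call returns None.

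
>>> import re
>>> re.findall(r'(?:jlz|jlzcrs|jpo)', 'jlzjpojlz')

['jlz', 'jpo', 'jlz']

Scanning left to right: at [0:3] → 'jlz'; at [3:6] → 'jpo'; at [6:9] → 'jlz'.
Since nothing is captured, `findall` lists the 3 matched substrings directly.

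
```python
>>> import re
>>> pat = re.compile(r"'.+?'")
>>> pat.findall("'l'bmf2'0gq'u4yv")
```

["'l'", "'0gq'"]

Scanning left to right: at [0:3] → "'l'"; at [7:12] → "'0gq'".
No capturing groups, so `findall` returns the 2 full match strings.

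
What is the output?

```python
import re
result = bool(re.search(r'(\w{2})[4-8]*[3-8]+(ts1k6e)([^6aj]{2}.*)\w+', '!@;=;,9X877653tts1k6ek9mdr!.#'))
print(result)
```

Pattern: exactly 2 of a word character (captured); then zero or more of a character in [4-8], then one or more of a character in [3-8]; then the literal 'ts1', then the literal 'k6e' (captured); then exactly 2 of any character except [6aj], then zero or more of any character (captured); then one or more of a word character.
`search` walks the string left to right and returns the first match it finds.
Here nothing in the string fits, so the call returns None, and `bool(None)` is False.

False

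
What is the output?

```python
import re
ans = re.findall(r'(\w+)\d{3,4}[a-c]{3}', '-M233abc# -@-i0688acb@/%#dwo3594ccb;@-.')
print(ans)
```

['M', 'i0', 'dwo3']

This matches one or more of a word character (captured); then 3 to 4 of a digit, then exactly 3 of a character in [a-c].
Scanning left to right: at [1:8] match 'M233abc', group 1 = 'M'; at [13:21] match 'i0688acb', group 1 = 'i0'; at [25:35] match 'dwo3594ccb', group 1 = 'dwo3'.
`findall` collects group 1 from each match (3 total).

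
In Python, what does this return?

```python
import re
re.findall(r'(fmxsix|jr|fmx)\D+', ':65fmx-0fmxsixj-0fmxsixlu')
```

['fmx', 'fmxsix', 'fmxsix']

The regex engine tests alternatives in the order written; an earlier branch that matches wins even if a later one would match more.
One capturing group, so `findall` returns just the captured substring from each match — 3 in all.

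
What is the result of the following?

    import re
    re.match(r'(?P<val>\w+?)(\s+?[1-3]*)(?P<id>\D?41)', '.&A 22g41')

None

`re.match` won't scan ahead — the pattern has to work from the very first character.
Here position 0 doesn't satisfy it, so the call returns None.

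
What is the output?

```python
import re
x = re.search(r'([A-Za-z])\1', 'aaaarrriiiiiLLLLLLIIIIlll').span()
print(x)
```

A backreference is literal: `\1` must see the identical characters the first group matched.
The match spans [0:2] → 'aa'.

(0, 2)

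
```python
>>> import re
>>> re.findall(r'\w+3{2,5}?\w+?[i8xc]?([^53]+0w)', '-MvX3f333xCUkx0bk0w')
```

With the lazy modifier that quantifier settles for the fewest repetitions that let the rest of the pattern succeed (the atoms after it are unaffected and can still be greedy).
With a single group, `findall` returns only what that group captured — 1 item.

['CUkx0bk0w']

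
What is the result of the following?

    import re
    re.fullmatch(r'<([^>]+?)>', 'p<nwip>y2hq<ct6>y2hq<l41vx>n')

`re.fullmatch` requires the pattern to consume the entire string.
Here the string isn't matched end-to-end, so the call returns None.

None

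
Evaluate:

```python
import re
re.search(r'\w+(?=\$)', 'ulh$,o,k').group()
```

'ulh'

Lookahead/lookbehind check context without consuming it, so the matched span excludes the asserted characters.
Unlike `match`, `search` isn't anchored — it looks for the pattern anywhere in the string.
The match spans [0:3] → 'ulh'.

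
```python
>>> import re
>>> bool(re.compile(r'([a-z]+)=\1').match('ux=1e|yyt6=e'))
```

With `match`, the pattern is implicitly anchored at the beginning.
Here the pattern fails at index 0, so the call returns None, and `bool(None)` is False.

False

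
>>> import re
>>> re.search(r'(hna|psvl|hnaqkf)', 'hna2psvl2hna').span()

Unlike `match`, `search` isn't anchored — it looks for the pattern anywhere in the string.
The match spans [0:3] → 'hna'.
Captured: group 1 = 'hna'.

(0, 3)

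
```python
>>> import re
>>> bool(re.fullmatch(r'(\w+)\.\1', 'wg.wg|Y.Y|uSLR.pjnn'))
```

`\1` is not a pattern — it's the concrete string captured by group 1, re-applied verbatim.
`re.fullmatch` requires the pattern to consume the entire string.
Here the pattern can't cover the whole string, so the call returns None, and `bool(None)` is False.

False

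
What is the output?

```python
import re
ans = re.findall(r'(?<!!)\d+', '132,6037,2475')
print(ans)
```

['132', '6037', '2475']

The negative lookahead/lookbehind blocks any match where the forbidden context is present.
No capturing groups, so `findall` returns the 3 full match strings.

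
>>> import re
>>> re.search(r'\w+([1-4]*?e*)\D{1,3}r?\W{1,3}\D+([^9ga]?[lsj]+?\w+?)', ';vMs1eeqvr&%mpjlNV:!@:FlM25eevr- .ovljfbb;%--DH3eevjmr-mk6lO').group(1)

The pattern matches one or more of a word character; then zero or more of a character in [1-4] (lazy), then zero or more of a literal 'e' (captured); then 1 to 3 of a non-digit; then optionally the literal 'r', then 1 to 3 of a non-word character; then one or more of a non-digit; then optionally any character except [9ga], then one or more of one of [lsj] (lazy), then one or more of a word character (lazy) (captured).
A `+?`/`*?`/`{m,n}?` starts at its minimum and grows only as far as needed for what follows to match.
`search` walks the string left to right and returns the first match it finds.
The match spans [1:25] → 'vMs1eeqvr&%mpjlNV:!@:FlM'.
Captured: group 1 = '', group 2 = 'lM'.

''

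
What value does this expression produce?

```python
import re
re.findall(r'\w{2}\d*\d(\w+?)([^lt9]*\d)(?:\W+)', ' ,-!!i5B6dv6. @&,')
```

[('d', 'v6')]

A `+?`/`*?`/`{m,n}?` starts at its minimum and grows only as far as needed for what follows to match.
Multiple groups make `findall` return tuples — one 2-tuple for the one match.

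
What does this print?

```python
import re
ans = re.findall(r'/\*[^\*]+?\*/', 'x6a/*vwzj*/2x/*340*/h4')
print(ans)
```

['/*vwzj*/', '/*340*/']

No capturing groups, so `findall` returns the 2 full match strings.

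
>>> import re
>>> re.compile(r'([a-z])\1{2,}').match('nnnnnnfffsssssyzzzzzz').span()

A backreference is literal: `\1` must see the identical characters the first group matched.
With `match`, the pattern is implicitly anchored at the beginning.
The match spans [0:6] → 'nnnnnn'.
Captured: group 1 = 'n'.

(0, 6)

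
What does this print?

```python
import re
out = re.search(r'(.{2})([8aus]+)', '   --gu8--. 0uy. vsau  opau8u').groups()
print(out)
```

The match spans [4:8] → '-gu8'.
Captured: group 1 = '-g', group 2 = 'u8'.

('-g', 'u8')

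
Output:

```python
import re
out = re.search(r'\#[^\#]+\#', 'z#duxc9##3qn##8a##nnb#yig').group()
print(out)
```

`re.search` scans for the first position where the pattern succeeds.
The match spans [1:8] → '#duxc9#'.

#duxc9#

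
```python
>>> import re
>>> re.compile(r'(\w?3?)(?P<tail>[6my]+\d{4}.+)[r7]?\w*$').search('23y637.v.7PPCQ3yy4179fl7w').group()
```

'Q3yy4179fl7w'

The match spans [13:25] → 'Q3yy4179fl7w'.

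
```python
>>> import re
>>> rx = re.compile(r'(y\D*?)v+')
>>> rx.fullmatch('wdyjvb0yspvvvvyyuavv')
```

None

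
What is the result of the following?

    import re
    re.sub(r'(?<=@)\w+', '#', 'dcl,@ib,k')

The lookaround is zero-width — it requires the adjacent text to match without consuming it, so the asserted text isn't part of the match.
`sub` substitutes '#' at each match site.

'dcl,@#,k'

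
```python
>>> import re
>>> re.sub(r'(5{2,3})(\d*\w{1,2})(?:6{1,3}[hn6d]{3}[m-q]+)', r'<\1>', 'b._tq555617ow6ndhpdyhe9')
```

'b._tq<555>dyhe9'

`\1` in the replacement pulls in group 1's text for each match.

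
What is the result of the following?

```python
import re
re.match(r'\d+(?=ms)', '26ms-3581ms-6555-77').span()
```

Because the assertion is zero-width, the text it checks is not consumed and won't appear in the result.
With `match`, the pattern is implicitly anchored at the beginning.
The match spans [0:2] → '26'.

(0, 2)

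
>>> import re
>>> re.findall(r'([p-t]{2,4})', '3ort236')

['rt']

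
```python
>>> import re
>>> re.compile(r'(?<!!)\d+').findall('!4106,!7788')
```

['106', '788']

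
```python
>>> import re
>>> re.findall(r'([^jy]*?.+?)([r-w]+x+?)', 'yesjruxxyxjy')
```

[('yesj', 'rux')]

A non-greedy quantifier consumes as few characters as it can — just enough that the remainder of the pattern still matches from where it stops; whatever follows it matches normally.
Multiple groups make `findall` return tuples — one 2-tuple for the one match.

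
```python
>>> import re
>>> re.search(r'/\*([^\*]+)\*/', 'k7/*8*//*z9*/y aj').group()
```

'/*8*/'

The match spans [2:7] → '/*8*/'.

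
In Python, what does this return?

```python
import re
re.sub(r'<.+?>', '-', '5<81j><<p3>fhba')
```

'5--fhba'

Matches: at [1:6] → '<81j>'; at [6:11] → '<<p3>'.
Every occurrence is swapped for '-'.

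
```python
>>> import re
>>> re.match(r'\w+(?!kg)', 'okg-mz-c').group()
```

`match` is anchored at position 0; if the pattern doesn't fit there, it returns None.
The match spans [0:3] → 'okg'.

'okg'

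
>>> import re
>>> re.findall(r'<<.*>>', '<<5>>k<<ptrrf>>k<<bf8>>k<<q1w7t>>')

['<<5>>k<<ptrrf>>k<<bf8>>k<<q1w7t>>']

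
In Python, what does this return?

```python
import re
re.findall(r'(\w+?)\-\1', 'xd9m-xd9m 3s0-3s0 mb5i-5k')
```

['xd9m', '3s0']

`\1` is not a pattern — it's the concrete string captured by group 1, re-applied verbatim.
Scanning left to right: at [0:9] match 'xd9m-xd9m', group 1 = 'xd9m'; at [10:17] match '3s0-3s0', group 1 = '3s0'.
One capturing group, so `findall` returns just the captured substring from each match — 2 in all.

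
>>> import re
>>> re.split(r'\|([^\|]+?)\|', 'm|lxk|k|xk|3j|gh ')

['m', 'lxk', 'k', 'xk', '3j|gh ']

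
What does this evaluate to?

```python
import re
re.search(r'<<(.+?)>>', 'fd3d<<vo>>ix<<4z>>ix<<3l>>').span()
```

(4, 10)

With the lazy modifier that quantifier settles for the fewest repetitions that let the rest of the pattern succeed (the atoms after it are unaffected and can still be greedy).
Unlike `match`, `search` isn't anchored — it looks for the pattern anywhere in the string.
The match spans [4:10] → '<<vo>>'.
Captured: group 1 = 'vo'.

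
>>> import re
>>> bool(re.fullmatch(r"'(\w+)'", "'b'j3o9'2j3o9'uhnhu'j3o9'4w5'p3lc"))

False

For `fullmatch`, every character of the input must be accounted for by the pattern.
Here the pattern can't cover the whole string, so the call returns None, and `bool(None)` is False.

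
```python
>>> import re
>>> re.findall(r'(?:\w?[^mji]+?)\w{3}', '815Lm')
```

['815Lm']

Pattern: optionally a word character, then one or more of any character except [mji] (lazy) (non-capturing group); then exactly 3 of a word character.
Scanning left to right: at [0:5] → '815Lm'.
Since nothing is captured, `findall` lists the 1 matched substring directly.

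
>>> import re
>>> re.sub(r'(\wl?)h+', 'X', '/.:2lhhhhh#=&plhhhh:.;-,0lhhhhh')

This matches a word character, then optionally the literal 'l' (captured); then one or more of a literal 'h'.
Matches: at [3:10] → '2lhhhhh'; at [13:19] → 'plhhhh'; at [24:31] → '0lhhhhh'.
`sub` substitutes 'X' at each match site.

'/.:X#=&X:.;-,X'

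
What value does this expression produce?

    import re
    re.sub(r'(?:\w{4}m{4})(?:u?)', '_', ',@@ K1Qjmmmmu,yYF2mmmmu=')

The pattern matches exactly 4 of a word character, then exactly 4 of the literal 'm' (non-capturing group); then optionally a literal 'u' (non-capturing group).
Every occurrence is swapped for '_'.

',@@ _,_='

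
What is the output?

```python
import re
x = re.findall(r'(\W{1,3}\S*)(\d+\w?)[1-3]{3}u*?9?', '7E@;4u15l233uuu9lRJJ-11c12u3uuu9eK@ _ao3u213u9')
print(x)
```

Multiple groups make `findall` return tuples — one 2-tuple for each match.

[('@;4u1', '5l'), ('@ _ao', '3u')]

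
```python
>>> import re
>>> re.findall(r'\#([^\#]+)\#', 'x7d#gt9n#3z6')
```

['gt9n']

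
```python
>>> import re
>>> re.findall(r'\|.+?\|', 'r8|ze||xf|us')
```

['|ze|', '|xf|']

Lazy quantifiers expand one character at a time until the remainder of the pattern can match.
Since nothing is captured, `findall` lists the 2 matched substrings directly.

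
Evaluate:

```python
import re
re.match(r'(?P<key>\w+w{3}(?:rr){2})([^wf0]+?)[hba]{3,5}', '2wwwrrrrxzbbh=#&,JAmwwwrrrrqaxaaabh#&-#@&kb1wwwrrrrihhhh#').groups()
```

('2wwwrrrr', 'xz')

Pattern: one or more of a word character, then exactly 3 of the literal 'w', then the literal 'rr' repeated 2 times (captured as 'key'); then one or more of any character except [wf0] (lazy) (captured); then 3 to 5 of one of [hba].
`re.match` only tries the pattern at the start of the string.
The match spans [0:13] → '2wwwrrrrxzbbh'.
Captured: group 1 = '2wwwrrrr', group 2 = 'xz'.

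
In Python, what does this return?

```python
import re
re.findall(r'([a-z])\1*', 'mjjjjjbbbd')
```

['m', 'j', 'b', 'd']

A backreference is literal: `\1` must see the identical characters the first group matched.
`findall` collects group 1 from each match (4 total).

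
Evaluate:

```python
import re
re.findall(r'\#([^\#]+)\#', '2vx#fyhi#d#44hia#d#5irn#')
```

['fyhi', '44hia', '5irn']

Because there's exactly one group, `findall` drops the full match and keeps group 1 from each hit.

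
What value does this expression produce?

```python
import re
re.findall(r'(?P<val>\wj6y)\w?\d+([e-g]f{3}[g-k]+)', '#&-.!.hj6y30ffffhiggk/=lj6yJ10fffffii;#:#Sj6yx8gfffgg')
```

[('hj6y', 'ffffhiggk'), ('Sj6y', 'gfffgg')]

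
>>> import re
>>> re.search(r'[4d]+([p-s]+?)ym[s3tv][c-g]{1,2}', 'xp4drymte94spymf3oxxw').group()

'4drymte'

This matches one or more of one of [4d]; then one or more of a character in [p-s] (lazy) (captured); then the literal 'ym', then one of [s3tv], then 1 to 2 of a character in [c-g].
The match spans [2:9] → '4drymte'.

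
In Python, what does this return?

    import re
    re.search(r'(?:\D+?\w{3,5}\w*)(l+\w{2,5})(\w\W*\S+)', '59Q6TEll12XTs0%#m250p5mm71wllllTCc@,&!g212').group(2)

'0%#m250p5mm71wllllTCc@,&!g212'

The match spans [2:42] → 'Q6TEll12XTs0%#m250p5mm71wllllTCc@,&!g212'.
Captured: group 1 = 'l12XTs', group 2 = '0%#m250p5mm71wllllTCc@,&!g212'.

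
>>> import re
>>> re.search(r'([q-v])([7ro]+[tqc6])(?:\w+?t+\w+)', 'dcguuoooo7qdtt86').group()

The match spans [4:16] → 'uoooo7qdtt86'.

'uoooo7qdtt86'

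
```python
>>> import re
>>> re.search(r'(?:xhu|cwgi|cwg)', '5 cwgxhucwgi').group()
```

'cwg'

`re.search` tries every starting position until one works.
The match spans [2:5] → 'cwg'.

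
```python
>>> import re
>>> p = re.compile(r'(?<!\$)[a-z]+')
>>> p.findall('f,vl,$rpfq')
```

['f', 'vl', 'pfq']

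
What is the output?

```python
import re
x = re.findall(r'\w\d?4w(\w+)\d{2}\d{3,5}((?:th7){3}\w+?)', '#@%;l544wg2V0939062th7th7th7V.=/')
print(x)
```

[('g2V09', 'th7th7th7V')]

The pattern matches a word character, then optionally a digit, then the literal '4w'; then one or more of a word character (captured); then exactly 2 of a digit, then 3 to 5 of a digit; then the literal 'th7' repeated 3 times, then one or more of a word character (lazy) (captured).
With 2 capturing groups, `findall` returns a 2-tuple per match.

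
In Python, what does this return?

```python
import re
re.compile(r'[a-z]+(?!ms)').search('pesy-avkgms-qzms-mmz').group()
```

'pesy'

A negative assertion filters positions out without eating any characters.
The match spans [0:4] → 'pesy'.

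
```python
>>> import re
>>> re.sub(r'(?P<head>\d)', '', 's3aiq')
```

'saiq'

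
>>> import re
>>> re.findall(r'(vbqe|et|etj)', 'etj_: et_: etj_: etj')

['et', 'et', 'et', 'et']

Alternation tries branches left to right and keeps the first one that lets the overall match succeed at that position.
Walking the string: at [0:2] match 'et', group 1 = 'et'; at [6:8] match 'et', group 1 = 'et'; at [11:13] match 'et', group 1 = 'et'; at [17:19] match 'et', group 1 = 'et'.
`findall` collects group 1 from each match (4 total).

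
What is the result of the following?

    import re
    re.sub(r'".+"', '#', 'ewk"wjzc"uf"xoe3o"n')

'ewk#n'

`sub` substitutes '#' at each match site.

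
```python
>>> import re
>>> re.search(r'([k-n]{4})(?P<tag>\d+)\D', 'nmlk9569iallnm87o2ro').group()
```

'nmlk9569i'

The pattern matches exactly 4 of a character in [k-n] (captured); then one or more of a digit (captured as 'tag'); then a non-digit.
`re.search` tries every starting position until one works.
The match spans [0:9] → 'nmlk9569i'.
Captured: group 1 = 'nmlk', group 2 = '9569'.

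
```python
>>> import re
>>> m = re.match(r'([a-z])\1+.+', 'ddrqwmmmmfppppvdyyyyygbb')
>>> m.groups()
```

The match spans [0:24] → 'ddrqwmmmmfppppvdyyyyygbb'.
Captured: group 1 = 'd'.

('d',)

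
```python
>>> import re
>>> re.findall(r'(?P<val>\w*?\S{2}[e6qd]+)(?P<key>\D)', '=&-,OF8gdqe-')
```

[('OF8gdqe', '-')]

This matches zero or more of a word character (lazy), then exactly 2 of a non-whitespace character, then one or more of one of [e6qd] (captured as 'val'); then a non-digit (captured as 'key').
Matches: at [4:12] match 'OF8gdqe-', groups = ('OF8gdqe', '-').
Multiple groups make `findall` return tuples — one 2-tuple for the one match.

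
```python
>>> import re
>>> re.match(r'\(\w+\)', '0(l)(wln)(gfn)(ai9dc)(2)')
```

None

`re.match` only tries the pattern at the start of the string.
Here position 0 doesn't satisfy it, so the call returns None.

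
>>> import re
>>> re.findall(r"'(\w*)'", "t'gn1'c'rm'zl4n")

Walking the string: at [1:6] match "'gn1'", group 1 = 'gn1'; at [7:11] match "'rm'", group 1 = 'rm'.
One capturing group, so `findall` returns just the captured substring from each match — 2 in all.

['gn1', 'rm']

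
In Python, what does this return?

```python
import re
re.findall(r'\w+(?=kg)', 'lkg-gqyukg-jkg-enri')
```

['l', 'gqyu', 'j']

Lookahead/lookbehind check context without consuming it, so the matched span excludes the asserted characters.
Walking the string: at [0:1] → 'l'; at [4:8] → 'gqyu'; at [11:12] → 'j'.
With no groups in the pattern, `findall` gives back each whole match — 3 here.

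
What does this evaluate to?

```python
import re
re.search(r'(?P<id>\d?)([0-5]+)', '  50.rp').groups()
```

('5', '0')

The match spans [2:4] → '50'.
Captured: group 1 = '5', group 2 = '0'.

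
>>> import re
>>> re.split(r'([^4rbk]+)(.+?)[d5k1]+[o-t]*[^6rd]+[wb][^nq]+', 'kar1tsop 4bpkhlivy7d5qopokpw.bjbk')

['k', 'a', 'r', '', 'qop', 'o', '']

Pattern: one or more of any character except [4rbk] (captured); then one or more of any character (lazy) (captured); then one or more of one of [d5k1], then zero or more of a character in [o-t], then one or more of any character except [6rd]; then one of [wb], then one or more of any character except [nq].
Because the quantifier is non-greedy, it stops expanding at the earliest point where the rest of the pattern can succeed.
Matches to split on: at [1:21] → 'ar1tsop 4bpkhlivy7d5'; at [21:33] → 'qopokpw.bjbk'.
Because the pattern has a capturing group, `split` also inserts each captured text between the pieces.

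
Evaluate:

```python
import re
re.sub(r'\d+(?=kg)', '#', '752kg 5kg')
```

'#kg #kg'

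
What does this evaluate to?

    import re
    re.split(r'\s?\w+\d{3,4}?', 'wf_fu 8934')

Pattern: optionally whitespace; then one or more of a word character; then 3 to 4 of a digit (lazy).
Matches to split on: at [5:10] → ' 8934'.
The string is cut at each match, leaving 2 pieces.

['wf_fu', '']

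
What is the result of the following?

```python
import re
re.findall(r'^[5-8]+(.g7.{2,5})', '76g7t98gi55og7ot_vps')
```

['6g7t98gi']

This matches anchored at the start of the string; then one or more of a character in [5-8]; then any character, then the literal 'g7', then 2 to 5 of any character (captured).
Walking the string: at [0:9] match '76g7t98gi', group 1 = '6g7t98gi'.
One capturing group, so `findall` returns just the captured substring from the one match — 1 in all.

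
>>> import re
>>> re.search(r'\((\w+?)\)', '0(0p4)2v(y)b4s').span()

The match spans [1:6] → '(0p4)'.

(1, 6)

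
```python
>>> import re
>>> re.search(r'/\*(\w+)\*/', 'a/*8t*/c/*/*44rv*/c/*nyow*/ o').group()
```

`search` walks the string left to right and returns the first match it finds.
The match spans [1:7] → '/*8t*/'.
Captured: group 1 = '8t'.

'/*8t*/'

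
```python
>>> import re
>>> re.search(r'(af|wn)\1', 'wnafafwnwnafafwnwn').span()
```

(2, 6)

`\1` has to match the exact text group 1 already captured.
`search` walks the string left to right and returns the first match it finds.
The match spans [2:6] → 'afaf'.
Captured: group 1 = 'af'.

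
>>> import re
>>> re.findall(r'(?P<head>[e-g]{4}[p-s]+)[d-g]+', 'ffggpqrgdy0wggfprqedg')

The pattern matches exactly 4 of a character in [e-g], then one or more of a character in [p-s] (captured as 'head'); then one or more of a character in [d-g].
Matches: at [0:9] match 'ffggpqrgd', group 1 = 'ffggpqr'.
With a single group, `findall` returns only what that group captured — 1 item.

['ffggpqr']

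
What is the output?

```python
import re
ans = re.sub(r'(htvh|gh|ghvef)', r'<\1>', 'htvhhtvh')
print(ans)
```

<htvh><htvh>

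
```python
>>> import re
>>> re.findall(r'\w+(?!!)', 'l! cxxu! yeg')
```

['cxx', 'yeg']

The negative lookaround is zero-width — it rules out positions where the adjacent text would match, without consuming anything.
`findall` yields the raw match text (2 of them) because the pattern has no groups.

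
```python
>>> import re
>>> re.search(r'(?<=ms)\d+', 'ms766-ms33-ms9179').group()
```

'766'

Lookahead/lookbehind check context without consuming it, so the matched span excludes the asserted characters.
The match spans [2:5] → '766'.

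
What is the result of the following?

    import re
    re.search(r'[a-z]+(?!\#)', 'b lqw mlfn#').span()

(0, 1)

The negative lookahead/lookbehind blocks any match where the forbidden context is present.
The match spans [0:1] → 'b'.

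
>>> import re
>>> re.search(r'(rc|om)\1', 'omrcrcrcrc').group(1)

After group 1 captures some text, `\1` only succeeds where that same text appears again.
`re.search` scans for the first position where the pattern succeeds.
The match spans [2:6] → 'rcrc'.
Captured: group 1 = 'rc'.

'rc'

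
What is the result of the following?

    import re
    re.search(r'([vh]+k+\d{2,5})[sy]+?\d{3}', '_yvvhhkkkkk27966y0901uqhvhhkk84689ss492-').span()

The match spans [2:20] → 'vvhhkkkkk27966y090'.

(2, 20)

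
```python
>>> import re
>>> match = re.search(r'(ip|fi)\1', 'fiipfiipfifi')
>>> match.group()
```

After group 1 captures some text, `\1` only succeeds where that same text appears again.
`search` walks the string left to right and returns the first match it finds.
The match spans [8:12] → 'fifi'.
Captured: group 1 = 'fi'.

'fifi'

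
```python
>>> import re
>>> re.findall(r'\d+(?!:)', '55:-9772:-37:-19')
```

['5', '977', '3', '19']

A negative assertion filters positions out without eating any characters.
No capturing groups, so `findall` returns the 4 full match strings.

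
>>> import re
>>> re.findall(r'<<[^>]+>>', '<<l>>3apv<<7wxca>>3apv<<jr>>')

Walking the string: at [0:5] → '<<l>>'; at [9:18] → '<<7wxca>>'; at [22:28] → '<<jr>>'.
With no groups in the pattern, `findall` gives back each whole match — 3 here.

['<<l>>', '<<7wxca>>', '<<jr>>']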